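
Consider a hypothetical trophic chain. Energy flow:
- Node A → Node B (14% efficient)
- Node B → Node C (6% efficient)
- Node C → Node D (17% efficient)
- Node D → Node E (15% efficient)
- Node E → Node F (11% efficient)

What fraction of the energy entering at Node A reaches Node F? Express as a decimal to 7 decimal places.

Product of link efficiencies: 0.14 × 0.06 × 0.17 × 0.15 × 0.11 = 0.000023562

0.0000236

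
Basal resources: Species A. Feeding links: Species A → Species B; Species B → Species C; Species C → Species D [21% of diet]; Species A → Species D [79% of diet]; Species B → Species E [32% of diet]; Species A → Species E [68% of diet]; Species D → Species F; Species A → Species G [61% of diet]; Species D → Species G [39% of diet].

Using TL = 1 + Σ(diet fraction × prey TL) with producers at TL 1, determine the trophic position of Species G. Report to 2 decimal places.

Species B: 1 + 1 = 2
Species C: 1 + 2 = 3
Species D: 1 + (0.21×3 + 0.79×1) = 2.42
Species E: 1 + (0.32×2 + 0.68×1) = 2.32
Species F: 1 + 2.42 = 3.42
Species G: 1 + (0.61×1 + 0.39×2.42) = 2.5538

2.55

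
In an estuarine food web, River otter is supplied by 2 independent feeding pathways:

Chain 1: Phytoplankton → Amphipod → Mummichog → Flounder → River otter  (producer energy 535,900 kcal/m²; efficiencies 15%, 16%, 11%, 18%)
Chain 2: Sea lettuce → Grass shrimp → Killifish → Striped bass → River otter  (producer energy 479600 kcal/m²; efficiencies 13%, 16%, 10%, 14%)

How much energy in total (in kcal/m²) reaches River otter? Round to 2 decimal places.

Chain 1: 535900 × 0.15 × 0.16 × 0.11 × 0.18 = 254.65968 kcal/m²
Chain 2: 479600 × 0.13 × 0.16 × 0.1 × 0.14 = 139.65952 kcal/m²
Total at River otter: 254.65968 + 139.65952 = 394.3192 kcal/m²

394.32 kcal/m²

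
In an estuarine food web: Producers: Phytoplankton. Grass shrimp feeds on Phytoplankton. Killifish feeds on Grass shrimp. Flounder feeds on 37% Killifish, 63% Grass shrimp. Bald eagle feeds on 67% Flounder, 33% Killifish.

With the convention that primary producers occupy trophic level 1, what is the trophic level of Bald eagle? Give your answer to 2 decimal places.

Grass shrimp: 1 + 1 = 2
Killifish: 1 + 2 = 3
Flounder: 1 + (0.37×3 + 0.63×2) = 3.37
Bald eagle: 1 + (0.67×3.37 + 0.33×3) = 4.2479

4.25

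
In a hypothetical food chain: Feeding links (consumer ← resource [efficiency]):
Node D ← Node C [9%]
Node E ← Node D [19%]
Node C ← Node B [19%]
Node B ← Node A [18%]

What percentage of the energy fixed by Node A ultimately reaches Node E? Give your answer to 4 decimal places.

0.0585%

Product of link efficiencies: 0.18 × 0.19 × 0.09 × 0.19 = 0.00058482
As a percentage: 0.00058482 × 100 = 0.0585%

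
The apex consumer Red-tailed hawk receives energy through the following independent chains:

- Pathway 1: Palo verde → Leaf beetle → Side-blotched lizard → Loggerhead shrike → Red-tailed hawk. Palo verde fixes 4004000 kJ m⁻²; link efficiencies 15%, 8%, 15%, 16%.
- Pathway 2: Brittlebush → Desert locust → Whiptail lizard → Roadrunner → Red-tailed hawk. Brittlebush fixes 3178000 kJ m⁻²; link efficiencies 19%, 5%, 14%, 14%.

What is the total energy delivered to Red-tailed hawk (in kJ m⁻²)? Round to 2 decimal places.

Pathway 1: 4004000 × 0.15 × 0.08 × 0.15 × 0.16 = 1153.152 kJ m⁻²
Pathway 2: 3178000 × 0.19 × 0.05 × 0.14 × 0.14 = 591.7436 kJ m⁻²
Total at Red-tailed hawk: 1153.152 + 591.7436 = 1744.8956 kJ m⁻²

1744.90 kJ m⁻²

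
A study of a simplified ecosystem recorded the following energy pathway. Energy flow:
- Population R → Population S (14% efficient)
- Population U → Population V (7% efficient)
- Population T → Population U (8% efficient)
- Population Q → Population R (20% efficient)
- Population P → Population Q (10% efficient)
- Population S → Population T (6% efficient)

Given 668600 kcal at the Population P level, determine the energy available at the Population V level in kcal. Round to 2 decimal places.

0.63 kcal

Population Q: 668600 × 0.1 = 66860 kcal
Population R: 66860 × 0.2 = 13372 kcal
Population S: 13372 × 0.14 = 1872.08 kcal
Population T: 1872.08 × 0.06 = 112.3248 kcal
Population U: 112.3248 × 0.08 = 8.985984 kcal
Population V: 8.985984 × 0.07 = 0.62901888 kcal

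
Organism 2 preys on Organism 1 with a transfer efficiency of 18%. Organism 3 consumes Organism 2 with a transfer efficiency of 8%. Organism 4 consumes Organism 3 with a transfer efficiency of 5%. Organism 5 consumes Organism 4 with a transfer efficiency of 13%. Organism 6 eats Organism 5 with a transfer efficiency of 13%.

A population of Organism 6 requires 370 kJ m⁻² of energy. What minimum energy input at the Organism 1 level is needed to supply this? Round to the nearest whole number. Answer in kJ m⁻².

30407627 kJ m⁻²

Cumulative transfer efficiency: 0.18 × 0.08 × 0.05 × 0.13 × 0.13 = 0.000012168
Organism 1 energy = 370 / 0.000012168 = 30407627 kJ m⁻²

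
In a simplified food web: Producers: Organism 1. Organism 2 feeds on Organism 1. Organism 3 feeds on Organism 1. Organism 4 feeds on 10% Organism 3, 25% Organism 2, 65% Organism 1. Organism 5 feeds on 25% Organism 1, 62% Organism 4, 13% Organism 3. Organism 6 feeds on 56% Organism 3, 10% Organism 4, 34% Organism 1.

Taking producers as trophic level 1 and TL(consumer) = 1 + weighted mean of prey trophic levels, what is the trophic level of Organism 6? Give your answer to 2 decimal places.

Organism 2: 1 + 1 = 2
Organism 3: 1 + 1 = 2
Organism 4: 1 + (0.1×2 + 0.25×2 + 0.65×1) = 2.35
Organism 5: 1 + (0.25×1 + 0.62×2.35 + 0.13×2) = 2.967
Organism 6: 1 + (0.56×2 + 0.1×2.35 + 0.34×1) = 2.695

2.70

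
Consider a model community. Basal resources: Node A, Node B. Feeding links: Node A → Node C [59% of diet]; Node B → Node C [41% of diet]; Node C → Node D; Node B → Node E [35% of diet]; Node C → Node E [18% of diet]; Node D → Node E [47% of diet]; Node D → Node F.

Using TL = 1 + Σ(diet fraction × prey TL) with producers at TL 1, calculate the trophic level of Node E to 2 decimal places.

Node C: 1 + (0.59×1 + 0.41×1) = 2
Node D: 1 + 2 = 3
Node E: 1 + (0.35×1 + 0.18×2 + 0.47×3) = 3.12
Node F: 1 + 3 = 4

3.12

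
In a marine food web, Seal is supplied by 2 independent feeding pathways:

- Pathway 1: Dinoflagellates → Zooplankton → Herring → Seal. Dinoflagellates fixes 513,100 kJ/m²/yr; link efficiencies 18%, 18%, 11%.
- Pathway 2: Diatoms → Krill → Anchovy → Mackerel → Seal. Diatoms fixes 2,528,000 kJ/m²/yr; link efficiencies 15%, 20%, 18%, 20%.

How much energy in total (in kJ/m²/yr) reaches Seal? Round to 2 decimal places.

4558.93 kJ/m²/yr

Pathway 1: 513100 × 0.18 × 0.18 × 0.11 = 1828.6884 kJ/m²/yr
Pathway 2: 2528000 × 0.15 × 0.2 × 0.18 × 0.2 = 2730.24 kJ/m²/yr
Total at Seal: 1828.6884 + 2730.24 = 4558.9284 kJ/m²/yr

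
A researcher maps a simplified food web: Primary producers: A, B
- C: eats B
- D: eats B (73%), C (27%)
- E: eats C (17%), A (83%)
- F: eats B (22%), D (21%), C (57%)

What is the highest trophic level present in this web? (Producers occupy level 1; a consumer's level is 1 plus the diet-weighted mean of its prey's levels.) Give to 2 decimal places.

2.84

C: 1 + 1 = 2
D: 1 + (0.73×1 + 0.27×2) = 2.27
E: 1 + (0.17×2 + 0.83×1) = 2.17
F: 1 + (0.22×1 + 0.21×2.27 + 0.57×2) = 2.8367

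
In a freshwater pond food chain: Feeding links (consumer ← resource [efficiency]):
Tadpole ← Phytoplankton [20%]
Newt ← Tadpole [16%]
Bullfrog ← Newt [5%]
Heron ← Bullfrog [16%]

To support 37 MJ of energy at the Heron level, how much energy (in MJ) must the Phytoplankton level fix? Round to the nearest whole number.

Cumulative transfer efficiency: 0.2 × 0.16 × 0.05 × 0.16 = 0.000256
Phytoplankton energy = 37 / 0.000256 = 144531 MJ

144531 MJ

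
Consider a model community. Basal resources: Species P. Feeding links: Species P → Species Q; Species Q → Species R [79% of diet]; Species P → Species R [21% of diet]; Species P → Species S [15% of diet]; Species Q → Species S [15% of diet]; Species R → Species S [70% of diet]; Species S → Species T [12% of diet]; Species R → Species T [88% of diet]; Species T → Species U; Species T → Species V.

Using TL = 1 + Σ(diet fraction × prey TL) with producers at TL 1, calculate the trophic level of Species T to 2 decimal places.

3.86

Species Q: 1 + 1 = 2
Species R: 1 + (0.79×2 + 0.21×1) = 2.79
Species S: 1 + (0.15×1 + 0.15×2 + 0.7×2.79) = 3.403
Species T: 1 + (0.12×3.403 + 0.88×2.79) = 3.86356
Species U: 1 + 3.86356 = 4.86356
Species V: 1 + 3.86356 = 4.86356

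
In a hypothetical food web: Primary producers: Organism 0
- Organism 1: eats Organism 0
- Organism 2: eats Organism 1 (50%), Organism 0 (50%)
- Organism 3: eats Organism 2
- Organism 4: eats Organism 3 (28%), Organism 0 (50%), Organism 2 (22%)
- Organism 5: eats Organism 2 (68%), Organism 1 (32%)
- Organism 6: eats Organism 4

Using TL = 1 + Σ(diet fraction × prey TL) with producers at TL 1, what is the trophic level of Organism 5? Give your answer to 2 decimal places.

3.34

Organism 1: 1 + 1 = 2
Organism 2: 1 + (0.5×2 + 0.5×1) = 2.5
Organism 3: 1 + 2.5 = 3.5
Organism 4: 1 + (0.28×3.5 + 0.5×1 + 0.22×2.5) = 3.03
Organism 5: 1 + (0.68×2.5 + 0.32×2) = 3.34
Organism 6: 1 + 3.03 = 4.03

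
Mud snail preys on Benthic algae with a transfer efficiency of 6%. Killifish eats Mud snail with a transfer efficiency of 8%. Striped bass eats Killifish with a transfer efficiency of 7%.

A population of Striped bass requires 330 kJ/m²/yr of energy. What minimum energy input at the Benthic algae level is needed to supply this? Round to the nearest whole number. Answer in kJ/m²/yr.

Cumulative transfer efficiency: 0.06 × 0.08 × 0.07 = 0.000336
Benthic algae energy = 330 / 0.000336 = 982143 kJ/m²/yr

982143 kJ/m²/yr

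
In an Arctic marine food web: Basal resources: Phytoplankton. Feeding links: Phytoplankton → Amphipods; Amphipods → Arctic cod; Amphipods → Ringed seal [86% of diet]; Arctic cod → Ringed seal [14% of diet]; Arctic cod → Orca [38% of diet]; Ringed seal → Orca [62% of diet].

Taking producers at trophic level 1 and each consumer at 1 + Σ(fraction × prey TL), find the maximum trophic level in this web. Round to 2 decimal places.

4.09

Amphipods: 1 + 1 = 2
Arctic cod: 1 + 2 = 3
Ringed seal: 1 + (0.86×2 + 0.14×3) = 3.14
Orca: 1 + (0.38×3 + 0.62×3.14) = 4.0868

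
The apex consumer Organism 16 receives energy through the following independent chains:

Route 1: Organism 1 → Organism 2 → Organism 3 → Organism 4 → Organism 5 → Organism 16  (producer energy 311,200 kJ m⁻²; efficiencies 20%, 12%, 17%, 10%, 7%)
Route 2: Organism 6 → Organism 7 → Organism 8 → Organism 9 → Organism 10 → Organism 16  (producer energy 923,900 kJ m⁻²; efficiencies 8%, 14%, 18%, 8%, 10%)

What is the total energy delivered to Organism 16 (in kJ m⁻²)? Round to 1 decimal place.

23.8 kJ m⁻²

Route 1: 311200 × 0.2 × 0.12 × 0.17 × 0.1 × 0.07 = 8.887872 kJ m⁻²
Route 2: 923900 × 0.08 × 0.14 × 0.18 × 0.08 × 0.1 = 14.9006592 kJ m⁻²
Total at Organism 16: 8.887872 + 14.9006592 = 23.7885312 kJ m⁻²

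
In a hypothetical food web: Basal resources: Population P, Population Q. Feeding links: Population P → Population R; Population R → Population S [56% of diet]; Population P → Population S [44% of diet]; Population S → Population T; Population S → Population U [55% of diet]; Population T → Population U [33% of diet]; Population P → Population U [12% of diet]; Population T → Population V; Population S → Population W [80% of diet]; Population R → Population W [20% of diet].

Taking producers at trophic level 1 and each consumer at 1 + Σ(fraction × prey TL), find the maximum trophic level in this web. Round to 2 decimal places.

Population R: 1 + 1 = 2
Population S: 1 + (0.56×2 + 0.44×1) = 2.56
Population T: 1 + 2.56 = 3.56
Population U: 1 + (0.55×2.56 + 0.33×3.56 + 0.12×1) = 3.7028
Population V: 1 + 3.56 = 4.56
Population W: 1 + (0.8×2.56 + 0.2×2) = 3.448

4.56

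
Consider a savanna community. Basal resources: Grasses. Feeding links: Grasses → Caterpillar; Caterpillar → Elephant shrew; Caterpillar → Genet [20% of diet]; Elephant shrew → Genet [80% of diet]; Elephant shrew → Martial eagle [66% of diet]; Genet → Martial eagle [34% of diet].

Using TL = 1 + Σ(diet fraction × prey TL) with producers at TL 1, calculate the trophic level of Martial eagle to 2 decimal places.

4.27

Caterpillar: 1 + 1 = 2
Elephant shrew: 1 + 2 = 3
Genet: 1 + (0.2×2 + 0.8×3) = 3.8
Martial eagle: 1 + (0.66×3 + 0.34×3.8) = 4.272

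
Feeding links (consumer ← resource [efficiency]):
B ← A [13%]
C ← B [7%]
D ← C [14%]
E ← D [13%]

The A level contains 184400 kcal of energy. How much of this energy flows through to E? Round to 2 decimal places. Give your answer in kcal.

B: 184400 × 0.13 = 23972 kcal
C: 23972 × 0.07 = 1678.04 kcal
D: 1678.04 × 0.14 = 234.9256 kcal
E: 234.9256 × 0.13 = 30.540328 kcal

30.54 kcal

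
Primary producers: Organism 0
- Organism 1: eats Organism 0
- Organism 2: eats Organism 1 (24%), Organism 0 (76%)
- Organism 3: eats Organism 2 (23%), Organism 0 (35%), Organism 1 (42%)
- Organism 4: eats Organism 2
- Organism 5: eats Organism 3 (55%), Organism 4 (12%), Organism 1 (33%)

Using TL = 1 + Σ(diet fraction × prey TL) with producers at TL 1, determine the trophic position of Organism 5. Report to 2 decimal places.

Organism 1: 1 + 1 = 2
Organism 2: 1 + (0.24×2 + 0.76×1) = 2.24
Organism 3: 1 + (0.23×2.24 + 0.35×1 + 0.42×2) = 2.7052
Organism 4: 1 + 2.24 = 3.24
Organism 5: 1 + (0.55×2.7052 + 0.12×3.24 + 0.33×2) = 3.53666

3.54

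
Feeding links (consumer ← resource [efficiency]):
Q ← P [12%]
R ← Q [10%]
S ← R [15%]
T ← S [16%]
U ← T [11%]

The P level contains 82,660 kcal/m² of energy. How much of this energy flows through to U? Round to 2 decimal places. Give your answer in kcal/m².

2.62 kcal/m²

Q: 82660 × 0.12 = 9919.2 kcal/m²
R: 9919.2 × 0.1 = 991.92 kcal/m²
S: 991.92 × 0.15 = 148.788 kcal/m²
T: 148.788 × 0.16 = 23.80608 kcal/m²
U: 23.80608 × 0.11 = 2.6186688 kcal/m²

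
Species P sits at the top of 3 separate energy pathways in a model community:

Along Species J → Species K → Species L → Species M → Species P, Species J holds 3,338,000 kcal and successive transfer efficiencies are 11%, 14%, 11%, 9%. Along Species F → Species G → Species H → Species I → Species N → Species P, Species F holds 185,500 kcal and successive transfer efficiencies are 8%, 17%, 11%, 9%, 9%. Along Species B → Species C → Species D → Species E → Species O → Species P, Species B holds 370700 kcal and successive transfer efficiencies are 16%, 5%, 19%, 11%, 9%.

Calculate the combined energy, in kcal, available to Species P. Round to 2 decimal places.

516.74 kcal

Via Species J: 3338000 × 0.11 × 0.14 × 0.11 × 0.09 = 508.91148 kcal
Via Species F: 185500 × 0.08 × 0.17 × 0.11 × 0.09 × 0.09 = 2.2478148 kcal
Via Species B: 370700 × 0.16 × 0.05 × 0.19 × 0.11 × 0.09 = 5.5782936 kcal
Total at Species P: 508.91148 + 2.2478148 + 5.5782936 = 516.7375884 kcal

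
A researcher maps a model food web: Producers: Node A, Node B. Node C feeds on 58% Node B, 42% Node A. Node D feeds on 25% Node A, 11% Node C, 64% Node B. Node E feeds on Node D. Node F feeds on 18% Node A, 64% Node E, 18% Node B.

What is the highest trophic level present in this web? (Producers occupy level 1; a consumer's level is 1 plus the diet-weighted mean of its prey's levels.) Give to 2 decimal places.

3.35

Node C: 1 + (0.58×1 + 0.42×1) = 2
Node D: 1 + (0.25×1 + 0.11×2 + 0.64×1) = 2.11
Node E: 1 + 2.11 = 3.11
Node F: 1 + (0.18×1 + 0.64×3.11 + 0.18×1) = 3.3504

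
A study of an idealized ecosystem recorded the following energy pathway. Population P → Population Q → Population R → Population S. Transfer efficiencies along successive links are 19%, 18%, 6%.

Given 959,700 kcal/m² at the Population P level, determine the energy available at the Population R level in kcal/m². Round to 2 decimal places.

32821.74 kcal/m²

Population Q: 959700 × 0.19 = 182343 kcal/m²
Population R: 182343 × 0.18 = 32821.74 kcal/m²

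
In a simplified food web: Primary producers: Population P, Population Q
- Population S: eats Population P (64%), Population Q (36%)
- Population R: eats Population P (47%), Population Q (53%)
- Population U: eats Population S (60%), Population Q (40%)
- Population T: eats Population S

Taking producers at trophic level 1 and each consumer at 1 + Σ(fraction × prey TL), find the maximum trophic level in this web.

Population R: 1 + (0.47×1 + 0.53×1) = 2
Population S: 1 + (0.64×1 + 0.36×1) = 2
Population T: 1 + 2 = 3
Population U: 1 + (0.6×2 + 0.4×1) = 2.6

3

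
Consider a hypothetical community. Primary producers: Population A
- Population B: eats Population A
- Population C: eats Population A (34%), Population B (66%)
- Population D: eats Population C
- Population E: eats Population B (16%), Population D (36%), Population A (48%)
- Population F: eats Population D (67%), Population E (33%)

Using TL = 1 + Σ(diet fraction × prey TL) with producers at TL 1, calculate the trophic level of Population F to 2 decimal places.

Population B: 1 + 1 = 2
Population C: 1 + (0.34×1 + 0.66×2) = 2.66
Population D: 1 + 2.66 = 3.66
Population E: 1 + (0.16×2 + 0.36×3.66 + 0.48×1) = 3.1176
Population F: 1 + (0.67×3.66 + 0.33×3.1176) = 4.481008

4.48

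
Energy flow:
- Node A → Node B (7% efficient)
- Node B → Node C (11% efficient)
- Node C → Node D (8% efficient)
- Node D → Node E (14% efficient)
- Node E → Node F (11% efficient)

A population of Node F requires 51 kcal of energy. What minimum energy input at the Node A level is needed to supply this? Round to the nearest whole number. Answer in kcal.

Cumulative transfer efficiency: 0.07 × 0.11 × 0.08 × 0.14 × 0.11 = 0.0000094864
Node A energy = 51 / 0.0000094864 = 5376117 kcal

5376117 kcal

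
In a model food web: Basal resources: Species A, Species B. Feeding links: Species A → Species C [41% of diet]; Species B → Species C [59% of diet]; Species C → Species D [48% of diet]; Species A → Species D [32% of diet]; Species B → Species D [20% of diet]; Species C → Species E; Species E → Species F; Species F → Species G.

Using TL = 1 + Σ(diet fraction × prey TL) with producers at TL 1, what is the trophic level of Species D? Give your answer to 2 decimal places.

Species C: 1 + (0.41×1 + 0.59×1) = 2
Species D: 1 + (0.48×2 + 0.32×1 + 0.2×1) = 2.48
Species E: 1 + 2 = 3
Species F: 1 + 3 = 4
Species G: 1 + 4 = 5

2.48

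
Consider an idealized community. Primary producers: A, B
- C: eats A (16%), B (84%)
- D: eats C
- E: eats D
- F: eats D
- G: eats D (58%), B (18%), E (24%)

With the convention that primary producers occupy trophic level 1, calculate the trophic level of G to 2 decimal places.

3.88

C: 1 + (0.16×1 + 0.84×1) = 2
D: 1 + 2 = 3
E: 1 + 3 = 4
F: 1 + 3 = 4
G: 1 + (0.58×3 + 0.18×1 + 0.24×4) = 3.88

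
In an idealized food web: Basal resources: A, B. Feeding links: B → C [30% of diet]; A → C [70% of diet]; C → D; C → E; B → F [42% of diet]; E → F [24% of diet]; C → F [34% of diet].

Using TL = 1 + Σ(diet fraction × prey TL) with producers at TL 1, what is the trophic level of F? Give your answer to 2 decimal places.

2.82

C: 1 + (0.3×1 + 0.7×1) = 2
D: 1 + 2 = 3
E: 1 + 2 = 3
F: 1 + (0.42×1 + 0.24×3 + 0.34×2) = 2.82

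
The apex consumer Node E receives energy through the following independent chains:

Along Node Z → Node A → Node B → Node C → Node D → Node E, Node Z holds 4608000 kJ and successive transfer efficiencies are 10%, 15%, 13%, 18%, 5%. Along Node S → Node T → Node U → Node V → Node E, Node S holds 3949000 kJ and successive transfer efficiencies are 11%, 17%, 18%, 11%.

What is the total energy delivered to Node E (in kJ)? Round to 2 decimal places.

1543.03 kJ

Via Node Z: 4608000 × 0.1 × 0.15 × 0.13 × 0.18 × 0.05 = 80.8704 kJ
Via Node S: 3949000 × 0.11 × 0.17 × 0.18 × 0.11 = 1462.15674 kJ
Total at Node E: 80.8704 + 1462.15674 = 1543.02714 kJ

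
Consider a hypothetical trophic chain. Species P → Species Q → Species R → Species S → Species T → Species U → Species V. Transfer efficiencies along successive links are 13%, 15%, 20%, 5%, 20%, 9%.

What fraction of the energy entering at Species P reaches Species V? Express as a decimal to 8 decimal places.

Product of link efficiencies: 0.13 × 0.15 × 0.2 × 0.05 × 0.2 × 0.09 = 0.00000351

0.00000351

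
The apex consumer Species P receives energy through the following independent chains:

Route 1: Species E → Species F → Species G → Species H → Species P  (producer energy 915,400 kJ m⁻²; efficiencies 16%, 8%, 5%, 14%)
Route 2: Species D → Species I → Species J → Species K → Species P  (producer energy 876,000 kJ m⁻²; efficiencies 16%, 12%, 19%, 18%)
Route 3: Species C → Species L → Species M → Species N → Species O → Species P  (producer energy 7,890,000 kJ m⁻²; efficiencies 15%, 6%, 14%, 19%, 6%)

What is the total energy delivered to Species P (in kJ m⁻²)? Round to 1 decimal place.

Route 1: 915400 × 0.16 × 0.08 × 0.05 × 0.14 = 82.01984 kJ m⁻²
Route 2: 876000 × 0.16 × 0.12 × 0.19 × 0.18 = 575.21664 kJ m⁻²
Route 3: 7890000 × 0.15 × 0.06 × 0.14 × 0.19 × 0.06 = 113.33196 kJ m⁻²
Total at Species P: 82.01984 + 575.21664 + 113.33196 = 770.56844 kJ m⁻²

770.6 kJ m⁻²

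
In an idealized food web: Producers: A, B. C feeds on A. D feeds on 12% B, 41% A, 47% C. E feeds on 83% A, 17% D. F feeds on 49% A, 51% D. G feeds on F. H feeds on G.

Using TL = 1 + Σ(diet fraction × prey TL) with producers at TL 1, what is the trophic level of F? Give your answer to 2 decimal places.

2.75

C: 1 + 1 = 2
D: 1 + (0.12×1 + 0.41×1 + 0.47×2) = 2.47
E: 1 + (0.83×1 + 0.17×2.47) = 2.2499
F: 1 + (0.49×1 + 0.51×2.47) = 2.7497
G: 1 + 2.7497 = 3.7497
H: 1 + 3.7497 = 4.7497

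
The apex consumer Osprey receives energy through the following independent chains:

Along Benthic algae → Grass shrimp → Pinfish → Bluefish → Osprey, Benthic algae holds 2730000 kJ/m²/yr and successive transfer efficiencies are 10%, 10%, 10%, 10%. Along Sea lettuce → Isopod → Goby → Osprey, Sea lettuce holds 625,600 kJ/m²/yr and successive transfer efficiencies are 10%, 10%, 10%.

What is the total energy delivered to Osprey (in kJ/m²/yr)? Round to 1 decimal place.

898.6 kJ/m²/yr

Via Benthic algae: 2730000 × 0.1 × 0.1 × 0.1 × 0.1 = 273 kJ/m²/yr
Via Sea lettuce: 625600 × 0.1 × 0.1 × 0.1 = 625.6 kJ/m²/yr
Total at Osprey: 273 + 625.6 = 898.6 kJ/m²/yr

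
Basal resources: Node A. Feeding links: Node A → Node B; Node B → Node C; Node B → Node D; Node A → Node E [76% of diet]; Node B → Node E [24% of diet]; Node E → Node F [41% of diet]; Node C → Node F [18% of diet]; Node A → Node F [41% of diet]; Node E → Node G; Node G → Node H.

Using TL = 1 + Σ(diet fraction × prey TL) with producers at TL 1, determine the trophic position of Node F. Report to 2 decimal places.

2.87

Node B: 1 + 1 = 2
Node C: 1 + 2 = 3
Node D: 1 + 2 = 3
Node E: 1 + (0.76×1 + 0.24×2) = 2.24
Node F: 1 + (0.41×2.24 + 0.18×3 + 0.41×1) = 2.8684
Node G: 1 + 2.24 = 3.24
Node H: 1 + 3.24 = 4.24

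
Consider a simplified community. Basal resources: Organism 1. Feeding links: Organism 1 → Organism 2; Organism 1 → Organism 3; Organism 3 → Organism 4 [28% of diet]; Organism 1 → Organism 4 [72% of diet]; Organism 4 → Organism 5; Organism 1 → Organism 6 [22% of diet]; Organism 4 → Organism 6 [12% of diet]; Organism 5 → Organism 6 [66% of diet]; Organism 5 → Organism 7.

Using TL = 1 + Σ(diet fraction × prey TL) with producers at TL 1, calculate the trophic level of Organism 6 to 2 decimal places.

3.66

Organism 2: 1 + 1 = 2
Organism 3: 1 + 1 = 2
Organism 4: 1 + (0.28×2 + 0.72×1) = 2.28
Organism 5: 1 + 2.28 = 3.28
Organism 6: 1 + (0.22×1 + 0.12×2.28 + 0.66×3.28) = 3.6584
Organism 7: 1 + 3.28 = 4.28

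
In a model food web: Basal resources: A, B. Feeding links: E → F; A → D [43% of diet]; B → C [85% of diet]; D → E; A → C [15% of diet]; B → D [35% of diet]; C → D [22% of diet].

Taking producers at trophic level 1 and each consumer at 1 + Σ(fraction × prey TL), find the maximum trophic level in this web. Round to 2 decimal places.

4.22

C: 1 + (0.15×1 + 0.85×1) = 2
D: 1 + (0.43×1 + 0.22×2 + 0.35×1) = 2.22
E: 1 + 2.22 = 3.22
F: 1 + 3.22 = 4.22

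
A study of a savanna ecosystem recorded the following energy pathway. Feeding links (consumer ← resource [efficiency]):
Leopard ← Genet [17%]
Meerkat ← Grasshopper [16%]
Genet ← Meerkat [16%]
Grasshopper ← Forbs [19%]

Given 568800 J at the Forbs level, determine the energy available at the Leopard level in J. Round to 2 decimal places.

Grasshopper: 568800 × 0.19 = 108072 J
Meerkat: 108072 × 0.16 = 17291.52 J
Genet: 17291.52 × 0.16 = 2766.6432 J
Leopard: 2766.6432 × 0.17 = 470.329344 J

470.33 J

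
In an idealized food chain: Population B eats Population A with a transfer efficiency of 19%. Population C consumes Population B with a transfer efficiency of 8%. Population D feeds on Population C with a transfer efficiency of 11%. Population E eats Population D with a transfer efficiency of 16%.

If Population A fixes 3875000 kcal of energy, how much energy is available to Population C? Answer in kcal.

58900 kcal

Population B: 3875000 × 0.19 = 736250 kcal
Population C: 736250 × 0.08 = 58900 kcal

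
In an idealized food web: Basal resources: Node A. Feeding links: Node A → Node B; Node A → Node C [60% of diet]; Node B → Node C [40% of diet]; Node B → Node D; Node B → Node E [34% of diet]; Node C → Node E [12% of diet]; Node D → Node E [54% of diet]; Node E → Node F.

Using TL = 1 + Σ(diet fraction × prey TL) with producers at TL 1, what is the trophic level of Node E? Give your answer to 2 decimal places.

Node B: 1 + 1 = 2
Node C: 1 + (0.6×1 + 0.4×2) = 2.4
Node D: 1 + 2 = 3
Node E: 1 + (0.34×2 + 0.12×2.4 + 0.54×3) = 3.588
Node F: 1 + 3.588 = 4.588

3.59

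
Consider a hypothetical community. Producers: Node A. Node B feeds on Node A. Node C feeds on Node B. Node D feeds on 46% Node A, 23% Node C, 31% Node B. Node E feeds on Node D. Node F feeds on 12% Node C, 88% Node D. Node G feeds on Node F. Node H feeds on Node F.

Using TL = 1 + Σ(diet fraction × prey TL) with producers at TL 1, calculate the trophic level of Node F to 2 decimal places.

3.80

Node B: 1 + 1 = 2
Node C: 1 + 2 = 3
Node D: 1 + (0.46×1 + 0.23×3 + 0.31×2) = 2.77
Node E: 1 + 2.77 = 3.77
Node F: 1 + (0.12×3 + 0.88×2.77) = 3.7976
Node G: 1 + 3.7976 = 4.7976
Node H: 1 + 3.7976 = 4.7976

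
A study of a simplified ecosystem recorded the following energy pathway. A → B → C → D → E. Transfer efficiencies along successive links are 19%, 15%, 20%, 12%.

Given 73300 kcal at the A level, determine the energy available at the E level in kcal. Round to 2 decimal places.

50.14 kcal

B: 73300 × 0.19 = 13927 kcal
C: 13927 × 0.15 = 2089.05 kcal
D: 2089.05 × 0.2 = 417.81 kcal
E: 417.81 × 0.12 = 50.1372 kcal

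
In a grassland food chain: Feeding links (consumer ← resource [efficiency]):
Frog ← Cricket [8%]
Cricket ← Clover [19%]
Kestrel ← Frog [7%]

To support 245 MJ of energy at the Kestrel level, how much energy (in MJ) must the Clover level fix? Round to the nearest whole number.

Cumulative transfer efficiency: 0.19 × 0.08 × 0.07 = 0.001064
Clover energy = 245 / 0.001064 = 230263 MJ

230263 MJ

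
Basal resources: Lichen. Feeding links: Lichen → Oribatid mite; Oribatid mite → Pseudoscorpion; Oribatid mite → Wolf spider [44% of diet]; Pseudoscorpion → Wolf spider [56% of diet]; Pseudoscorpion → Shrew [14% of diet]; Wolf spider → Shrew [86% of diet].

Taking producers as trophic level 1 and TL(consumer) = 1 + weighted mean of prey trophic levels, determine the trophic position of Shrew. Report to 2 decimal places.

4.48

Oribatid mite: 1 + 1 = 2
Pseudoscorpion: 1 + 2 = 3
Wolf spider: 1 + (0.44×2 + 0.56×3) = 3.56
Shrew: 1 + (0.14×3 + 0.86×3.56) = 4.4816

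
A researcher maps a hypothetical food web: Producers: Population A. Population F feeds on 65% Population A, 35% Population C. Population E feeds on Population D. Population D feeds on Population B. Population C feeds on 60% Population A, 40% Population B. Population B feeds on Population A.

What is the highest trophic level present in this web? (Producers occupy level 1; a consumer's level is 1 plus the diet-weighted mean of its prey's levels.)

Population B: 1 + 1 = 2
Population C: 1 + (0.6×1 + 0.4×2) = 2.4
Population D: 1 + 2 = 3
Population E: 1 + 3 = 4
Population F: 1 + (0.65×1 + 0.35×2.4) = 2.49

4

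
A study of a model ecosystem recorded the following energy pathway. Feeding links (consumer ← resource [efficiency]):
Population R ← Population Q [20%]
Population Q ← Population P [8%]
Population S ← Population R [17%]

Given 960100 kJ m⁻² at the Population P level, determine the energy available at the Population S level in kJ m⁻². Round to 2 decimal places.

Population Q: 960100 × 0.08 = 76808 kJ m⁻²
Population R: 76808 × 0.2 = 15361.6 kJ m⁻²
Population S: 15361.6 × 0.17 = 2611.472 kJ m⁻²

2611.47 kJ m⁻²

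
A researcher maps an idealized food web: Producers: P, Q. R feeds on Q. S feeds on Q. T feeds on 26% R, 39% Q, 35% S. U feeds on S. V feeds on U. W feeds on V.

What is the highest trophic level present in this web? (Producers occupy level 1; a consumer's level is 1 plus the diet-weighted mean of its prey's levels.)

R: 1 + 1 = 2
S: 1 + 1 = 2
T: 1 + (0.26×2 + 0.39×1 + 0.35×2) = 2.61
U: 1 + 2 = 3
V: 1 + 3 = 4
W: 1 + 4 = 5

5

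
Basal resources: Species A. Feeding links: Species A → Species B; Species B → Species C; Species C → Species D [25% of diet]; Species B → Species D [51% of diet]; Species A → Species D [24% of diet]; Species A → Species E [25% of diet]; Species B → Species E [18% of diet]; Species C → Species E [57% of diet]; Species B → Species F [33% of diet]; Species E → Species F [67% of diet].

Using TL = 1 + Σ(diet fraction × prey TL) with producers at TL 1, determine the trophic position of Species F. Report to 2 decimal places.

3.88

Species B: 1 + 1 = 2
Species C: 1 + 2 = 3
Species D: 1 + (0.25×3 + 0.51×2 + 0.24×1) = 3.01
Species E: 1 + (0.25×1 + 0.18×2 + 0.57×3) = 3.32
Species F: 1 + (0.33×2 + 0.67×3.32) = 3.8844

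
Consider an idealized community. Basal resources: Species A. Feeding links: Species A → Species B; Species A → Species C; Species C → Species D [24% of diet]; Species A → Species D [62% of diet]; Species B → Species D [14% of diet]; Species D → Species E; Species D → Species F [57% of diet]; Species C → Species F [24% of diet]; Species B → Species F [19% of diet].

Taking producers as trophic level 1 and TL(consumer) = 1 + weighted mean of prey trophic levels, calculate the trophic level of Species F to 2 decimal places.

3.22

Species B: 1 + 1 = 2
Species C: 1 + 1 = 2
Species D: 1 + (0.24×2 + 0.62×1 + 0.14×2) = 2.38
Species E: 1 + 2.38 = 3.38
Species F: 1 + (0.57×2.38 + 0.24×2 + 0.19×2) = 3.2166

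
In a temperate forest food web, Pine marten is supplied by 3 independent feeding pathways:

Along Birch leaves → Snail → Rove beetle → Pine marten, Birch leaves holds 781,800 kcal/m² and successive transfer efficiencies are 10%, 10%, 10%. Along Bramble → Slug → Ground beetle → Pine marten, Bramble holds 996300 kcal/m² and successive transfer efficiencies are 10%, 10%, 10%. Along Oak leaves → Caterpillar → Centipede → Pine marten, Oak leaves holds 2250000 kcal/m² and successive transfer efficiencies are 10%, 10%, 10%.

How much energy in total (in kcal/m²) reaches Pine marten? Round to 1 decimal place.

4028.1 kcal/m²

Via Birch leaves: 781800 × 0.1 × 0.1 × 0.1 = 781.8 kcal/m²
Via Bramble: 996300 × 0.1 × 0.1 × 0.1 = 996.3 kcal/m²
Via Oak leaves: 2250000 × 0.1 × 0.1 × 0.1 = 2250 kcal/m²
Total at Pine marten: 781.8 + 996.3 + 2250 = 4028.1 kcal/m²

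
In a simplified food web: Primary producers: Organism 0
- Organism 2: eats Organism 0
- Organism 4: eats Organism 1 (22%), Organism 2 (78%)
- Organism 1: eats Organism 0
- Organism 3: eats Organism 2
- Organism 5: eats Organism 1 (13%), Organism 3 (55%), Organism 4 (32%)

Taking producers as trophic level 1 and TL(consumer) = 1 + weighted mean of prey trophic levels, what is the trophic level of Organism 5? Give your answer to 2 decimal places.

Organism 1: 1 + 1 = 2
Organism 2: 1 + 1 = 2
Organism 3: 1 + 2 = 3
Organism 4: 1 + (0.22×2 + 0.78×2) = 3
Organism 5: 1 + (0.13×2 + 0.55×3 + 0.32×3) = 3.87

3.87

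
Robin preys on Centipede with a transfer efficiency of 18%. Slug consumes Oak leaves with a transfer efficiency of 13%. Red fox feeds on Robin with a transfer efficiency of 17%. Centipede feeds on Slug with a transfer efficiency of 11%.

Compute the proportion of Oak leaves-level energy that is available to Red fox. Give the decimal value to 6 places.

0.000438

Product of link efficiencies: 0.13 × 0.11 × 0.18 × 0.17 = 0.00043758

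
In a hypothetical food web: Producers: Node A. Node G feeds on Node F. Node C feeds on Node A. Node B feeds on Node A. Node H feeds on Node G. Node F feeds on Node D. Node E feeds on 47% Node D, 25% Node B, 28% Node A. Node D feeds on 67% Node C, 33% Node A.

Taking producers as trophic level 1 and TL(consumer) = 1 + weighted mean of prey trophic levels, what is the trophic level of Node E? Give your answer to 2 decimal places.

Node B: 1 + 1 = 2
Node C: 1 + 1 = 2
Node D: 1 + (0.67×2 + 0.33×1) = 2.67
Node E: 1 + (0.47×2.67 + 0.25×2 + 0.28×1) = 3.0349
Node F: 1 + 2.67 = 3.67
Node G: 1 + 3.67 = 4.67
Node H: 1 + 4.67 = 5.67

3.03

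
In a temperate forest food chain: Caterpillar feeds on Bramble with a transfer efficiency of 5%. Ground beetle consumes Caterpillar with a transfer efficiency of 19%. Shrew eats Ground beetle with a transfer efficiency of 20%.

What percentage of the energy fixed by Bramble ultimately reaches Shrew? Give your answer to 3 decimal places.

Product of link efficiencies: 0.05 × 0.19 × 0.2 = 0.0019
As a percentage: 0.0019 × 100 = 0.190%

0.190%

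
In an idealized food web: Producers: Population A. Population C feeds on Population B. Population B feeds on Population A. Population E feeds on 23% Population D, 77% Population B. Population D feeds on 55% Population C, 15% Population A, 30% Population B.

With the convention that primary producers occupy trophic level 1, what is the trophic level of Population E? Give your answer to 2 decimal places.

Population B: 1 + 1 = 2
Population C: 1 + 2 = 3
Population D: 1 + (0.55×3 + 0.15×1 + 0.3×2) = 3.4
Population E: 1 + (0.23×3.4 + 0.77×2) = 3.322

3.32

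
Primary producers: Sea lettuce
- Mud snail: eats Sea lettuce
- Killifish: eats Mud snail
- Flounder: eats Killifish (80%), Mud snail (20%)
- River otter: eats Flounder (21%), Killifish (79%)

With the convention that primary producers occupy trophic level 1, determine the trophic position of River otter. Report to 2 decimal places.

4.17

Mud snail: 1 + 1 = 2
Killifish: 1 + 2 = 3
Flounder: 1 + (0.8×3 + 0.2×2) = 3.8
River otter: 1 + (0.21×3.8 + 0.79×3) = 4.168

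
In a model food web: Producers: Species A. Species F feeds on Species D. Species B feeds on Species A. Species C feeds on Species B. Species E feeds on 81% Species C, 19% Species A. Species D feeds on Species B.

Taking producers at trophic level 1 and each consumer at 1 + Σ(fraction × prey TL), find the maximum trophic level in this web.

4

Species B: 1 + 1 = 2
Species C: 1 + 2 = 3
Species D: 1 + 2 = 3
Species E: 1 + (0.81×3 + 0.19×1) = 3.62
Species F: 1 + 3 = 4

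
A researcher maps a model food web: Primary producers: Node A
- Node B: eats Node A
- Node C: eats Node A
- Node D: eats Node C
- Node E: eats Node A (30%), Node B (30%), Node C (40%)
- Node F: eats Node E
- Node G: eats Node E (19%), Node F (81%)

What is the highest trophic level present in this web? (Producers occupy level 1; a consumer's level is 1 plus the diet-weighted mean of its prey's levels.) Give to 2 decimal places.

4.51

Node B: 1 + 1 = 2
Node C: 1 + 1 = 2
Node D: 1 + 2 = 3
Node E: 1 + (0.3×1 + 0.3×2 + 0.4×2) = 2.7
Node F: 1 + 2.7 = 3.7
Node G: 1 + (0.19×2.7 + 0.81×3.7) = 4.51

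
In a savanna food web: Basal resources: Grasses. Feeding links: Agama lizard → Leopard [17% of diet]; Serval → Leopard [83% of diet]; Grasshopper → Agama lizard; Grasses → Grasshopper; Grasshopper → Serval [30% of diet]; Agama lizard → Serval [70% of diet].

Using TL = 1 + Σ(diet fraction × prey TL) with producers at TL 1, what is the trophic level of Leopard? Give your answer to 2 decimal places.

Grasshopper: 1 + 1 = 2
Agama lizard: 1 + 2 = 3
Serval: 1 + (0.7×3 + 0.3×2) = 3.7
Leopard: 1 + (0.83×3.7 + 0.17×3) = 4.581

4.58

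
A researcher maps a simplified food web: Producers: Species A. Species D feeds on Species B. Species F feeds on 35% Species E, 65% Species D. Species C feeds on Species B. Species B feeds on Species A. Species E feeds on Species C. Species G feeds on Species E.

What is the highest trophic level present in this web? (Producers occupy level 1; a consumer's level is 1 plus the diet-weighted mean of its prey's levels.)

Species B: 1 + 1 = 2
Species C: 1 + 2 = 3
Species D: 1 + 2 = 3
Species E: 1 + 3 = 4
Species F: 1 + (0.35×4 + 0.65×3) = 4.35
Species G: 1 + 4 = 5

5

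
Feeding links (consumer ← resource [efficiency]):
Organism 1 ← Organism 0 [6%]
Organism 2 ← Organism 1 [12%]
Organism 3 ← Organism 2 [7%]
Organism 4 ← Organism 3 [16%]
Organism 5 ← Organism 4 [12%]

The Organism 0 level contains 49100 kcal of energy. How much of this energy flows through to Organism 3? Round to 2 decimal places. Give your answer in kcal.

Organism 1: 49100 × 0.06 = 2946 kcal
Organism 2: 2946 × 0.12 = 353.52 kcal
Organism 3: 353.52 × 0.07 = 24.7464 kcal

24.75 kcal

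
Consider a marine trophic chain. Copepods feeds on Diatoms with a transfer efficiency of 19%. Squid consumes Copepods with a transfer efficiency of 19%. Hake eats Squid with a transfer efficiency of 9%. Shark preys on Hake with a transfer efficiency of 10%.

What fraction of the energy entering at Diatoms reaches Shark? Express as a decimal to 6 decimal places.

0.000325

Product of link efficiencies: 0.19 × 0.19 × 0.09 × 0.1 = 0.0003249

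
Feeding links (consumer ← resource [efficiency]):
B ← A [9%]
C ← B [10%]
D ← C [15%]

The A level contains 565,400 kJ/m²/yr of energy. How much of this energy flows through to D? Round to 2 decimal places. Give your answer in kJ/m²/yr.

B: 565400 × 0.09 = 50886 kJ/m²/yr
C: 50886 × 0.1 = 5088.6 kJ/m²/yr
D: 5088.6 × 0.15 = 763.29 kJ/m²/yr

763.29 kJ/m²/yr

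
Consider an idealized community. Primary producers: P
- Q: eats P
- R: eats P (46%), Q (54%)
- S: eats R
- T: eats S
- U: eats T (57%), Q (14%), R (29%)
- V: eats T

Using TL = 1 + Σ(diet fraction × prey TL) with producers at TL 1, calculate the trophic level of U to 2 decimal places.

Q: 1 + 1 = 2
R: 1 + (0.46×1 + 0.54×2) = 2.54
S: 1 + 2.54 = 3.54
T: 1 + 3.54 = 4.54
U: 1 + (0.57×4.54 + 0.14×2 + 0.29×2.54) = 4.6044
V: 1 + 4.54 = 5.54

4.60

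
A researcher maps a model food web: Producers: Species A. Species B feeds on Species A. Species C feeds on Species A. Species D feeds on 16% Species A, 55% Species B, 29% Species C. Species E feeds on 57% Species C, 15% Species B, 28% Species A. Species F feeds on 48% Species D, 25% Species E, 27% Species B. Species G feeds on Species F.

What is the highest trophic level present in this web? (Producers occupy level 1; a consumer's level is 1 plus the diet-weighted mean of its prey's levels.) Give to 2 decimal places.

4.58

Species B: 1 + 1 = 2
Species C: 1 + 1 = 2
Species D: 1 + (0.16×1 + 0.55×2 + 0.29×2) = 2.84
Species E: 1 + (0.57×2 + 0.15×2 + 0.28×1) = 2.72
Species F: 1 + (0.48×2.84 + 0.25×2.72 + 0.27×2) = 3.5832
Species G: 1 + 3.5832 = 4.5832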